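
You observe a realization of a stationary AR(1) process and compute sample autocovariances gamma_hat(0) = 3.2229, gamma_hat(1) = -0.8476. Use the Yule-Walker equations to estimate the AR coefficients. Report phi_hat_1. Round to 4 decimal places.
\hat\phi_{1} = -0.2630

The Yule-Walker equations for an AR(p) process read, in matrix form,
  Gamma_p phi = r_p,   with   (Gamma_p)_{ij} = gamma(|i - j|),
                       (r_p)_i = gamma(i),   i,j = 1..p.
Substitute the sample gammas (Toeplitz matrix and right-hand side of size 1):
  Gamma_p = [[3.2229]]
  r_p     = [-0.8476]
With p = 1 this is the single equation gamma(0) phi_1 = gamma(1):
  phi_hat_1 = gamma(1) / gamma(0) = -0.8476 / 3.2229 = -0.2630.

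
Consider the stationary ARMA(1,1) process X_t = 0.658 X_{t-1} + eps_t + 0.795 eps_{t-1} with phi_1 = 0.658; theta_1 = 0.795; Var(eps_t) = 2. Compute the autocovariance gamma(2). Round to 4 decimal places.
\gamma(2) = 5.1362

Multiply the model equation by X_{t-k} and take expectations. With theta_0 = psi_0 = 1 and psi_j the MA(infinity) weights, this gives
  gamma(k) - sum_i phi_i gamma(k-i) = c_k,
  c_k = sigma^2 * sum_{j=k..q} theta_j psi_{j-k}   (c_k = 0 for k > q),
using gamma(-m) = gamma(m).
psi-weights needed (psi_j = theta_j + sum_i phi_i psi_{j-i}):
  psi_1 = theta_1 + phi_1 = 0.795 + (0.658) = 1.453
Right-hand sides:
  c_0 = sigma^2 (1 + theta_1 psi_1) = 2 * (1 + (0.795)(1.453)) = 2 * 2.155135 = 4.31027
  c_1 = sigma^2 theta_1 = 2 * (0.795) = 1.59
  c_2 = 0
Equations for k = 0 and k = 1 (AR order 1):
  gamma(0) = phi_1 gamma(1) + c_0
  gamma(1) = phi_1 gamma(0) + c_1
Substituting the second into the first: gamma(0) (1 - phi_1^2) = c_0 + phi_1 c_1, so
  gamma(0) = (c_0 + phi_1 c_1) / (1 - phi_1^2) = (4.31027 + (0.658)(1.59)) / (1 - (0.658)^2) = 5.35649 / 0.567036 = 9.446473.
  gamma(1) = phi_1 gamma(0) + c_1 = (0.658)(9.446473) + (1.59) = 7.805779.
For k = 2 (> q): gamma(2) = phi_1 gamma(1) = (0.658)(7.805779) = 5.136203.
Therefore gamma(2) = 5.1362 (to 4 decimal places).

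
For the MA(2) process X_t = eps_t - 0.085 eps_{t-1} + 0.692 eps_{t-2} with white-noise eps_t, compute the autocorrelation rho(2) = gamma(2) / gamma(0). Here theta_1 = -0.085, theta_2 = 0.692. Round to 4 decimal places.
\rho(2) = 0.4657

For an MA(q) process with theta_0 = 1, the autocovariance is
  gamma(k) = sigma^2 * sum_{i=0..q-k} theta_i * theta_{i+k},
and rho(k) = gamma(k) / gamma(0). Sigma^2 cancels.
  numerator   = (1)*(0.692) = 0.692.
  denominator = (1)^2 + (-0.085)^2 + (0.692)^2 = 1.486089.
  rho(2) = 0.692 / 1.486089 = 0.4657.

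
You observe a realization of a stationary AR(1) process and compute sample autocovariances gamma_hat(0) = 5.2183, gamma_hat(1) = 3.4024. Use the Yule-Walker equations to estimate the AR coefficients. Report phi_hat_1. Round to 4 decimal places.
\hat\phi_{1} = 0.6520

The Yule-Walker equations for an AR(p) process read, in matrix form,
  Gamma_p phi = r_p,   with   (Gamma_p)_{ij} = gamma(|i - j|),
                       (r_p)_i = gamma(i),   i,j = 1..p.
Substitute the sample gammas (Toeplitz matrix and right-hand side of size 1):
  Gamma_p = [[5.2183]]
  r_p     = [3.4024]
With p = 1 this is the single equation gamma(0) phi_1 = gamma(1):
  phi_hat_1 = gamma(1) / gamma(0) = 3.4024 / 5.2183 = 0.6520.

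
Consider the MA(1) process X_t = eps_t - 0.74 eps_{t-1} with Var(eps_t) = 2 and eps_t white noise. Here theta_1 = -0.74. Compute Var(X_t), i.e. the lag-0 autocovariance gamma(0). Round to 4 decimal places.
\gamma(0) = 3.0952

For an MA(q) process X_t = eps_t + sum_i theta_i eps_{t-i} with
Var(eps_t) = sigma^2, the variance is
  gamma(0) = sigma^2 * (1 + sum_i theta_i^2).
  sum_i theta_i^2 = (-0.74)^2 = 0.5476.
  gamma(0) = 2 * (1 + 0.5476) = 2 * 1.5476 = 3.0952.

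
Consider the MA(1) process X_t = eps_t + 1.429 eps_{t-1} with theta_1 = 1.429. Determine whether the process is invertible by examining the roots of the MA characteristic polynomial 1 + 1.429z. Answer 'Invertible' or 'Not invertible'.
\text{Not invertible}

The MA(q) characteristic polynomial is P(z) = 1 + 1.429z.
Invertibility requires all roots to lie outside the unit circle, i.e. |z| > 1 for every root.
This is linear in z: 1 + (1.429) z = 0  =>  z = -1/(1.429) = -0.69979,  |z| = 0.69979.
Moduli of all roots: 0.6998.
All moduli strictly greater than 1? No.
Verdict: Not invertible.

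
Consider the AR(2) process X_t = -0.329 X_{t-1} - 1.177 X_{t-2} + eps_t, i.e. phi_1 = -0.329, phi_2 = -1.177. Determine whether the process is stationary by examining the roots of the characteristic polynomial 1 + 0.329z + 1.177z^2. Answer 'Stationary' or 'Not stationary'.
\text{Not stationary}

The AR(p) characteristic polynomial is P(z) = 1 + 0.329z + 1.177z^2.
Stationarity requires all roots to lie outside the unit circle, i.e. |z| > 1 for every root.
Set 1 + (0.329) z + (1.177) z^2 = 0, i.e. a z^2 + b z + c = 0 with a = 1.177, b = 0.329, c = 1.
Discriminant D = b^2 - 4ac = (0.329)^2 - 4*(1.177)*1 = 0.108241 - (4.708) = -4.599759.
D < 0, so the roots are the complex-conjugate pair z = (-b +/- i sqrt(-D)) / (2a) = -0.1398 +/- 0.9111i.
For a conjugate pair |z|^2 = z * conj(z) = (product of roots) = c/a = 1/(1.177) = 0.849618, so |z| = sqrt(0.849618) = 0.9217 for both roots.
Moduli of all roots: 0.9217, 0.9217.
All moduli strictly greater than 1? No.
Verdict: Not stationary.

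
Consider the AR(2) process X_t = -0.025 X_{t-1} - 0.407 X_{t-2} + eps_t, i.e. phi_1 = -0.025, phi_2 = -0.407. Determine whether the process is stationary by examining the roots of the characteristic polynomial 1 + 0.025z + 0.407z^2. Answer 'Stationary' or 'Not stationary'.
\text{Stationary}

The AR(p) characteristic polynomial is P(z) = 1 + 0.025z + 0.407z^2.
Stationarity requires all roots to lie outside the unit circle, i.e. |z| > 1 for every root.
Set 1 + (0.025) z + (0.407) z^2 = 0, i.e. a z^2 + b z + c = 0 with a = 0.407, b = 0.025, c = 1.
Discriminant D = b^2 - 4ac = (0.025)^2 - 4*(0.407)*1 = 0.000625 - (1.628) = -1.627375.
D < 0, so the roots are the complex-conjugate pair z = (-b +/- i sqrt(-D)) / (2a) = -0.0307 +/- 1.5672i.
For a conjugate pair |z|^2 = z * conj(z) = (product of roots) = c/a = 1/(0.407) = 2.457002, so |z| = sqrt(2.457002) = 1.5675 for both roots.
Moduli of all roots: 1.5675, 1.5675.
All moduli strictly greater than 1? Yes.
Verdict: Stationary.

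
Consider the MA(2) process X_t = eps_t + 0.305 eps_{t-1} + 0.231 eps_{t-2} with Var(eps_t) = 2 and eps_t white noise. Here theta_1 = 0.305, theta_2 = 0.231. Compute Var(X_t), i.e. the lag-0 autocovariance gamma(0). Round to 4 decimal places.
\gamma(0) = 2.2928

For an MA(q) process X_t = eps_t + sum_i theta_i eps_{t-i} with
Var(eps_t) = sigma^2, the variance is
  gamma(0) = sigma^2 * (1 + sum_i theta_i^2).
  sum_i theta_i^2 = (0.305)^2 + (0.231)^2 = 0.093025 + 0.053361 = 0.146386.
  gamma(0) = 2 * (1 + 0.146386) = 2 * 1.146386 = 2.292772, which rounds to 2.2928.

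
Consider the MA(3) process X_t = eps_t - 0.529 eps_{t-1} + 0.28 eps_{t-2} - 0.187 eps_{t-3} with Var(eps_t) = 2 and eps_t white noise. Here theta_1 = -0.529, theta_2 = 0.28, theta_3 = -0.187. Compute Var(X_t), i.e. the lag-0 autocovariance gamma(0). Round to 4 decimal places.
\gamma(0) = 2.7864

For an MA(q) process X_t = eps_t + sum_i theta_i eps_{t-i} with
Var(eps_t) = sigma^2, the variance is
  gamma(0) = sigma^2 * (1 + sum_i theta_i^2).
  sum_i theta_i^2 = (-0.529)^2 + (0.28)^2 + (-0.187)^2 = 0.279841 + 0.0784 + 0.034969 = 0.39321.
  gamma(0) = 2 * (1 + 0.39321) = 2 * 1.39321 = 2.78642, which rounds to 2.7864.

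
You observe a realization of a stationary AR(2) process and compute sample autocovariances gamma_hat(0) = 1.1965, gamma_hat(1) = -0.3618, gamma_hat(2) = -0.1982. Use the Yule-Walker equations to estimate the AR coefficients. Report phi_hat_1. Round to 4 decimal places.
\hat\phi_{1} = -0.3879

The Yule-Walker equations for an AR(p) process read, in matrix form,
  Gamma_p phi = r_p,   with   (Gamma_p)_{ij} = gamma(|i - j|),
                       (r_p)_i = gamma(i),   i,j = 1..p.
Substitute the sample gammas (Toeplitz matrix and right-hand side of size 2):
  Gamma_p = [[1.1965, -0.3618], [-0.3618, 1.1965]]
  r_p     = [-0.3618, -0.1982]
Written out:
  1.1965 phi_1 - 0.3618 phi_2 = -0.3618
  -0.3618 phi_1 + 1.1965 phi_2 = -0.1982
Solve by Cramer's rule:
  det = gamma(0)^2 - gamma(1)^2 = (1.1965)^2 - (-0.3618)^2 = 1.43161225 - 0.13089924 = 1.30071301
  phi_hat_1 = [gamma(1) gamma(0) - gamma(1) gamma(2)] / det = [(-0.3618)(1.1965) - (-0.3618)(-0.1982)] / 1.30071301 = -0.50460246 / 1.30071301 = -0.3879
  phi_hat_2 = [gamma(0) gamma(2) - gamma(1)^2] / det = [(1.1965)(-0.1982) - (-0.3618)^2] / 1.30071301 = -0.36804554 / 1.30071301 = -0.283
So phi_hat = [-0.3879, -0.2830].
Therefore phi_hat_1 = -0.3879.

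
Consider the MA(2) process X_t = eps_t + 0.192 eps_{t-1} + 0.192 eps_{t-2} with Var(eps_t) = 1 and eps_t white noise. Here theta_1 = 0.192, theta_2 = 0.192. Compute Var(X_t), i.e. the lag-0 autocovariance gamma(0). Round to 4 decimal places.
\gamma(0) = 1.0737

For an MA(q) process X_t = eps_t + sum_i theta_i eps_{t-i} with
Var(eps_t) = sigma^2, the variance is
  gamma(0) = sigma^2 * (1 + sum_i theta_i^2).
  sum_i theta_i^2 = (0.192)^2 + (0.192)^2 = 0.036864 + 0.036864 = 0.073728.
  gamma(0) = 1 * (1 + 0.073728) = 1 * 1.073728 = 1.073728, which rounds to 1.0737.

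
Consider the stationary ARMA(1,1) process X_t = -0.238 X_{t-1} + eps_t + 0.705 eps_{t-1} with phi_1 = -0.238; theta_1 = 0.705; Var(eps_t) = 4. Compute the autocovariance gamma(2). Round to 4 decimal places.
\gamma(2) = -0.3922

Multiply the model equation by X_{t-k} and take expectations. With theta_0 = psi_0 = 1 and psi_j the MA(infinity) weights, this gives
  gamma(k) - sum_i phi_i gamma(k-i) = c_k,
  c_k = sigma^2 * sum_{j=k..q} theta_j psi_{j-k}   (c_k = 0 for k > q),
using gamma(-m) = gamma(m).
psi-weights needed (psi_j = theta_j + sum_i phi_i psi_{j-i}):
  psi_1 = theta_1 + phi_1 = 0.705 + (-0.238) = 0.467
Right-hand sides:
  c_0 = sigma^2 (1 + theta_1 psi_1) = 4 * (1 + (0.705)(0.467)) = 4 * 1.329235 = 5.31694
  c_1 = sigma^2 theta_1 = 4 * (0.705) = 2.82
  c_2 = 0
Equations for k = 0 and k = 1 (AR order 1):
  gamma(0) = phi_1 gamma(1) + c_0
  gamma(1) = phi_1 gamma(0) + c_1
Substituting the second into the first: gamma(0) (1 - phi_1^2) = c_0 + phi_1 c_1, so
  gamma(0) = (c_0 + phi_1 c_1) / (1 - phi_1^2) = (5.31694 + (-0.238)(2.82)) / (1 - (-0.238)^2) = 4.64578 / 0.943356 = 4.924737.
  gamma(1) = phi_1 gamma(0) + c_1 = (-0.238)(4.924737) + (2.82) = 1.647913.
For k = 2 (> q): gamma(2) = phi_1 gamma(1) = (-0.238)(1.647913) = -0.392203.
Therefore gamma(2) = -0.3922 (to 4 decimal places).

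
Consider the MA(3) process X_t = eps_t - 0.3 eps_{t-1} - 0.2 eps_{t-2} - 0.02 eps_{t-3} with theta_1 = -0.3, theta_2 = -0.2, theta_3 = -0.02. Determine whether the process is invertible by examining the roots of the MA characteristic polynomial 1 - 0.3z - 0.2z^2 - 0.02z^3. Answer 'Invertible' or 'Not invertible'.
\text{Invertible}

The MA(q) characteristic polynomial is P(z) = 1 - 0.3z - 0.2z^2 - 0.02z^3.
Invertibility requires all roots to lie outside the unit circle, i.e. |z| > 1 for every root.
Degree 3: look for a simple real root z0 first, then factor out (1 - z/z0) and solve the remaining quadratic.
Testing z0 = -5: P(-5) = 1 + (-0.3)(-5) + (-0.2)(-5)^2 + (-0.02)(-5)^3
  = 1 + (1.5) + (-5) + (2.5) = 0.  So z_0 = -5 is a root, |z_0| = 5.
Divide out the factor (1 + 0.2 z) = (1 - z/z0) (since 1/z0 = -0.2):
  P(z) = (1 + 0.2 z)(1 + (-0.5) z + (-0.1) z^2)
  [check: z-coef -0.5 - (-0.2) = -0.3; z^2-coef -0.1 - (-0.2)(-0.5) = -0.2; z^3-coef -(-0.2)(-0.1) = -0.02.]
Remaining roots from the quadratic factor 1 + (-0.5) z + (-0.1) z^2:
  Set 1 + (-0.5) z + (-0.1) z^2 = 0, i.e. a z^2 + b z + c = 0 with a = -0.1, b = -0.5, c = 1.
  Discriminant D = b^2 - 4ac = (-0.5)^2 - 4*(-0.1)*1 = 0.25 - (-0.4) = 0.65.
  D >= 0, so the roots are real: z = (-b +/- sqrt(D)) / (2a) = (0.5 +/- 0.806226) / (-0.2).
    z_1 = (0.5 + 0.806226) / (-0.2) = -6.5311,   |z_1| = 6.5311.
    z_2 = (0.5 - 0.806226) / (-0.2) = 1.5311,   |z_2| = 1.5311.
Moduli of all roots: 5.0000, 6.5311, 1.5311.
All moduli strictly greater than 1? Yes.
Verdict: Invertible.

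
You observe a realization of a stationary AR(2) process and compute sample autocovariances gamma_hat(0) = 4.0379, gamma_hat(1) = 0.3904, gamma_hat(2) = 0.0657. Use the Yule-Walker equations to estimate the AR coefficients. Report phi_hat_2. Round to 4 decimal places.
\hat\phi_{2} = 0.0070

The Yule-Walker equations for an AR(p) process read, in matrix form,
  Gamma_p phi = r_p,   with   (Gamma_p)_{ij} = gamma(|i - j|),
                       (r_p)_i = gamma(i),   i,j = 1..p.
Substitute the sample gammas (Toeplitz matrix and right-hand side of size 2):
  Gamma_p = [[4.0379, 0.3904], [0.3904, 4.0379]]
  r_p     = [0.3904, 0.0657]
Written out:
  4.0379 phi_1 + 0.3904 phi_2 = 0.3904
  0.3904 phi_1 + 4.0379 phi_2 = 0.0657
Solve by Cramer's rule:
  det = gamma(0)^2 - gamma(1)^2 = (4.0379)^2 - (0.3904)^2 = 16.30463641 - 0.15241216 = 16.15222425
  phi_hat_1 = [gamma(1) gamma(0) - gamma(1) gamma(2)] / det = [(0.3904)(4.0379) - (0.3904)(0.0657)] / 16.15222425 = 1.55074688 / 16.15222425 = 0.096
  phi_hat_2 = [gamma(0) gamma(2) - gamma(1)^2] / det = [(4.0379)(0.0657) - (0.3904)^2] / 16.15222425 = 0.11287787 / 16.15222425 = 0.007
So phi_hat = [0.0960, 0.0070].
Therefore phi_hat_2 = 0.0070.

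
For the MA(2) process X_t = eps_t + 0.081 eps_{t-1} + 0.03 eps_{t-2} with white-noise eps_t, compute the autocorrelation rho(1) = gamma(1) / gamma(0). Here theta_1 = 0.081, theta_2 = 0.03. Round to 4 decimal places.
\rho(1) = 0.0828

For an MA(q) process with theta_0 = 1, the autocovariance is
  gamma(k) = sigma^2 * sum_{i=0..q-k} theta_i * theta_{i+k},
and rho(k) = gamma(k) / gamma(0). Sigma^2 cancels.
  numerator   = (1)*(0.081) + (0.081)*(0.03) = 0.08343.
  denominator = (1)^2 + (0.081)^2 + (0.03)^2 = 1.007461.
  rho(1) = 0.08343 / 1.007461 = 0.0828.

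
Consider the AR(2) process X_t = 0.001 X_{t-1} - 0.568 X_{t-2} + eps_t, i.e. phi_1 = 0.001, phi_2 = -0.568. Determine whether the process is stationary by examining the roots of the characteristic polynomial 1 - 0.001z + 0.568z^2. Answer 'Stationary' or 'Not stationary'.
\text{Stationary}

The AR(p) characteristic polynomial is P(z) = 1 - 0.001z + 0.568z^2.
Stationarity requires all roots to lie outside the unit circle, i.e. |z| > 1 for every root.
Set 1 + (-0.001) z + (0.568) z^2 = 0, i.e. a z^2 + b z + c = 0 with a = 0.568, b = -0.001, c = 1.
Discriminant D = b^2 - 4ac = (-0.001)^2 - 4*(0.568)*1 = 0.000001 - (2.272) = -2.271999.
D < 0, so the roots are the complex-conjugate pair z = (-b +/- i sqrt(-D)) / (2a) = 0.0009 +/- 1.3269i.
For a conjugate pair |z|^2 = z * conj(z) = (product of roots) = c/a = 1/(0.568) = 1.760563, so |z| = sqrt(1.760563) = 1.3269 for both roots.
Moduli of all roots: 1.3269, 1.3269.
All moduli strictly greater than 1? Yes.
Verdict: Stationary.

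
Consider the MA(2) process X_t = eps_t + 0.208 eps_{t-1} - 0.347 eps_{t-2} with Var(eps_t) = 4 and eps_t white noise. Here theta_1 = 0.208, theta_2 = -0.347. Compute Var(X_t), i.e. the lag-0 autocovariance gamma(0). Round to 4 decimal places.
\gamma(0) = 4.6547

For an MA(q) process X_t = eps_t + sum_i theta_i eps_{t-i} with
Var(eps_t) = sigma^2, the variance is
  gamma(0) = sigma^2 * (1 + sum_i theta_i^2).
  sum_i theta_i^2 = (0.208)^2 + (-0.347)^2 = 0.043264 + 0.120409 = 0.163673.
  gamma(0) = 4 * (1 + 0.163673) = 4 * 1.163673 = 4.654692, which rounds to 4.6547.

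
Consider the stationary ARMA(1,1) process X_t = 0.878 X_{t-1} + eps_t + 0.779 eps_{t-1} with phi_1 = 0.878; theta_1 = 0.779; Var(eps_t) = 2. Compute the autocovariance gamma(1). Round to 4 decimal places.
\gamma(1) = 24.3573

Multiply the model equation by X_{t-k} and take expectations. With theta_0 = psi_0 = 1 and psi_j the MA(infinity) weights, this gives
  gamma(k) - sum_i phi_i gamma(k-i) = c_k,
  c_k = sigma^2 * sum_{j=k..q} theta_j psi_{j-k}   (c_k = 0 for k > q),
using gamma(-m) = gamma(m).
psi-weights needed (psi_j = theta_j + sum_i phi_i psi_{j-i}):
  psi_1 = theta_1 + phi_1 = 0.779 + (0.878) = 1.657
Right-hand sides:
  c_0 = sigma^2 (1 + theta_1 psi_1) = 2 * (1 + (0.779)(1.657)) = 2 * 2.290803 = 4.581606
  c_1 = sigma^2 theta_1 = 2 * (0.779) = 1.558
  c_2 = 0
Equations for k = 0 and k = 1 (AR order 1):
  gamma(0) = phi_1 gamma(1) + c_0
  gamma(1) = phi_1 gamma(0) + c_1
Substituting the second into the first: gamma(0) (1 - phi_1^2) = c_0 + phi_1 c_1, so
  gamma(0) = (c_0 + phi_1 c_1) / (1 - phi_1^2) = (4.581606 + (0.878)(1.558)) / (1 - (0.878)^2) = 5.94953 / 0.229116 = 25.967327.
  gamma(1) = phi_1 gamma(0) + c_1 = (0.878)(25.967327) + (1.558) = 24.357313.
Therefore gamma(1) = 24.3573 (to 4 decimal places).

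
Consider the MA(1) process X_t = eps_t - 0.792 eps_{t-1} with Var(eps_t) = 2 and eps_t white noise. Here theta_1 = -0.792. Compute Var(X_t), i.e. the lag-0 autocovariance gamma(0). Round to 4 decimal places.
\gamma(0) = 3.2545

For an MA(q) process X_t = eps_t + sum_i theta_i eps_{t-i} with
Var(eps_t) = sigma^2, the variance is
  gamma(0) = sigma^2 * (1 + sum_i theta_i^2).
  sum_i theta_i^2 = (-0.792)^2 = 0.627264.
  gamma(0) = 2 * (1 + 0.627264) = 2 * 1.627264 = 3.254528, which rounds to 3.2545.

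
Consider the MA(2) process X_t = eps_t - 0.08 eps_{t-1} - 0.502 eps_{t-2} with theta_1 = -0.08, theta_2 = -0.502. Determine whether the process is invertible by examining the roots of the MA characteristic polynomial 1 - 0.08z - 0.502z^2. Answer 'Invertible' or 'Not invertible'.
\text{Invertible}

The MA(q) characteristic polynomial is P(z) = 1 - 0.08z - 0.502z^2.
Invertibility requires all roots to lie outside the unit circle, i.e. |z| > 1 for every root.
Set 1 + (-0.08) z + (-0.502) z^2 = 0, i.e. a z^2 + b z + c = 0 with a = -0.502, b = -0.08, c = 1.
Discriminant D = b^2 - 4ac = (-0.08)^2 - 4*(-0.502)*1 = 0.0064 - (-2.008) = 2.0144.
D >= 0, so the roots are real: z = (-b +/- sqrt(D)) / (2a) = (0.08 +/- 1.419296) / (-1.004).
  z_1 = (0.08 + 1.419296) / (-1.004) = -1.4933,   |z_1| = 1.4933.
  z_2 = (0.08 - 1.419296) / (-1.004) = 1.334,   |z_2| = 1.334.
Moduli of all roots: 1.4933, 1.3340.
All moduli strictly greater than 1? Yes.
Verdict: Invertible.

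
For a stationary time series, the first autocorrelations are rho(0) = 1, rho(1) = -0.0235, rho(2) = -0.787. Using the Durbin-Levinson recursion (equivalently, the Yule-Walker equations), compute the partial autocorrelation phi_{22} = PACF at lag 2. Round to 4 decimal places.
\phi_{22} = -0.7880

The PACF at lag k is phi_{kk}, the last component of the solution
to the Yule-Walker system G_k phi = r_k where
  (G_k)_{ij} = rho(|i - j|), (r_k)_i = rho(i), i,j = 1..k.
Equivalently, Durbin-Levinson gives phi_{kk} iteratively:
  phi_{11} = rho(1)
  phi_{kk} = [rho(k) - sum_{j=1..k-1} phi_{k-1,j} rho(k-j)]
            / [1 - sum_{j=1..k-1} phi_{k-1,j} rho(j)],
  phi_{k,j} = phi_{k-1,j} - phi_{kk} phi_{k-1,k-j},  j = 1..k-1.
Step k = 1:
  phi_11 = rho(1) = -0.0235.
Step k = 2:
  phi_22 = [rho(2) - phi_11 rho(1)] / [1 - phi_11 rho(1)] = [-0.787 - (-0.0235)(-0.0235)] / [1 - (-0.0235)(-0.0235)]
         = -0.78755225 / 0.99944775 = -0.788.
Therefore phi_{22} = -0.7880.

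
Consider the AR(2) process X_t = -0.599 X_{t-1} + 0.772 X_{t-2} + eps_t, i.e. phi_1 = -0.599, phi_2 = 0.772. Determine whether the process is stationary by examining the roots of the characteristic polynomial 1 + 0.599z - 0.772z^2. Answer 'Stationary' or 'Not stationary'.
\text{Not stationary}

The AR(p) characteristic polynomial is P(z) = 1 + 0.599z - 0.772z^2.
Stationarity requires all roots to lie outside the unit circle, i.e. |z| > 1 for every root.
Set 1 + (0.599) z + (-0.772) z^2 = 0, i.e. a z^2 + b z + c = 0 with a = -0.772, b = 0.599, c = 1.
Discriminant D = b^2 - 4ac = (0.599)^2 - 4*(-0.772)*1 = 0.358801 - (-3.088) = 3.446801.
D >= 0, so the roots are real: z = (-b +/- sqrt(D)) / (2a) = (-0.599 +/- 1.856556) / (-1.544).
  z_1 = (-0.599 + 1.856556) / (-1.544) = -0.8145,   |z_1| = 0.8145.
  z_2 = (-0.599 - 1.856556) / (-1.544) = 1.5904,   |z_2| = 1.5904.
Moduli of all roots: 0.8145, 1.5904.
All moduli strictly greater than 1? No.
Verdict: Not stationary.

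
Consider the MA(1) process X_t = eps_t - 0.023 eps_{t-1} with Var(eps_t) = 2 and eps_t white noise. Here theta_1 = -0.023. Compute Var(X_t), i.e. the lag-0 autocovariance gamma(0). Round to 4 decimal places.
\gamma(0) = 2.0011

For an MA(q) process X_t = eps_t + sum_i theta_i eps_{t-i} with
Var(eps_t) = sigma^2, the variance is
  gamma(0) = sigma^2 * (1 + sum_i theta_i^2).
  sum_i theta_i^2 = (-0.023)^2 = 0.000529.
  gamma(0) = 2 * (1 + 0.000529) = 2 * 1.000529 = 2.001058, which rounds to 2.0011.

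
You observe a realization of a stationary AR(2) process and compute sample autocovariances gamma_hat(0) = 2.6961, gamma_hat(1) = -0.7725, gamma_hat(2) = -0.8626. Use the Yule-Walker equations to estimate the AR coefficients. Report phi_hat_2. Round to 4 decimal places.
\hat\phi_{2} = -0.4380

The Yule-Walker equations for an AR(p) process read, in matrix form,
  Gamma_p phi = r_p,   with   (Gamma_p)_{ij} = gamma(|i - j|),
                       (r_p)_i = gamma(i),   i,j = 1..p.
Substitute the sample gammas (Toeplitz matrix and right-hand side of size 2):
  Gamma_p = [[2.6961, -0.7725], [-0.7725, 2.6961]]
  r_p     = [-0.7725, -0.8626]
Written out:
  2.6961 phi_1 - 0.7725 phi_2 = -0.7725
  -0.7725 phi_1 + 2.6961 phi_2 = -0.8626
Solve by Cramer's rule:
  det = gamma(0)^2 - gamma(1)^2 = (2.6961)^2 - (-0.7725)^2 = 7.26895521 - 0.59675625 = 6.67219896
  phi_hat_1 = [gamma(1) gamma(0) - gamma(1) gamma(2)] / det = [(-0.7725)(2.6961) - (-0.7725)(-0.8626)] / 6.67219896 = -2.74909575 / 6.67219896 = -0.412
  phi_hat_2 = [gamma(0) gamma(2) - gamma(1)^2] / det = [(2.6961)(-0.8626) - (-0.7725)^2] / 6.67219896 = -2.92241211 / 6.67219896 = -0.438
So phi_hat = [-0.4120, -0.4380].
Therefore phi_hat_2 = -0.4380.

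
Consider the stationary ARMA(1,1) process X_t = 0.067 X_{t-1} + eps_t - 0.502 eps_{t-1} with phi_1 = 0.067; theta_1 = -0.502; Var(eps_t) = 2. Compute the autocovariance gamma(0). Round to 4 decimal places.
\gamma(0) = 2.3802

Multiply the model equation by X_{t-k} and take expectations. With theta_0 = psi_0 = 1 and psi_j the MA(infinity) weights, this gives
  gamma(k) - sum_i phi_i gamma(k-i) = c_k,
  c_k = sigma^2 * sum_{j=k..q} theta_j psi_{j-k}   (c_k = 0 for k > q),
using gamma(-m) = gamma(m).
psi-weights needed (psi_j = theta_j + sum_i phi_i psi_{j-i}):
  psi_1 = theta_1 + phi_1 = -0.502 + (0.067) = -0.435
Right-hand sides:
  c_0 = sigma^2 (1 + theta_1 psi_1) = 2 * (1 + (-0.502)(-0.435)) = 2 * 1.21837 = 2.43674
  c_1 = sigma^2 theta_1 = 2 * (-0.502) = -1.004
  c_2 = 0
Equations for k = 0 and k = 1 (AR order 1):
  gamma(0) = phi_1 gamma(1) + c_0
  gamma(1) = phi_1 gamma(0) + c_1
Substituting the second into the first: gamma(0) (1 - phi_1^2) = c_0 + phi_1 c_1, so
  gamma(0) = (c_0 + phi_1 c_1) / (1 - phi_1^2) = (2.43674 + (0.067)(-1.004)) / (1 - (0.067)^2) = 2.369472 / 0.995511 = 2.380157.
Therefore gamma(0) = 2.3802 (to 4 decimal places).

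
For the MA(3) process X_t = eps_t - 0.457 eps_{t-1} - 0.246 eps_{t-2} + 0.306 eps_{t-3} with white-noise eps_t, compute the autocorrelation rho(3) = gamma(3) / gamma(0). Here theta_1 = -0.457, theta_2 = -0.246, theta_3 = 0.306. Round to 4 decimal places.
\rho(3) = 0.2245

For an MA(q) process with theta_0 = 1, the autocovariance is
  gamma(k) = sigma^2 * sum_{i=0..q-k} theta_i * theta_{i+k},
and rho(k) = gamma(k) / gamma(0). Sigma^2 cancels.
  numerator   = (1)*(0.306) = 0.306.
  denominator = (1)^2 + (-0.457)^2 + (-0.246)^2 + (0.306)^2 = 1.363001.
  rho(3) = 0.306 / 1.363001 = 0.2245.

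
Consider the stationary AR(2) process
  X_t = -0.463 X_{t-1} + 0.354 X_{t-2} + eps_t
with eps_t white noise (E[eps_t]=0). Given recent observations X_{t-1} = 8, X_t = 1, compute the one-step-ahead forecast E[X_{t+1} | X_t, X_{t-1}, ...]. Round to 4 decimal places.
E[X_{t+1} \mid \mathcal F_t] = 2.3690

For an AR(p) model X_t = c + sum_i phi_i X_{t-i} + eps_t, the
one-step-ahead conditional mean is
  E[X_{t+1} | X_t, ...] = c + sum_i phi_i X_{t+1-i}.
Substitute known values:
  E[X_{t+1} | ...] = (-0.463) * (1) + (0.354) * (8)
                   = 2.3690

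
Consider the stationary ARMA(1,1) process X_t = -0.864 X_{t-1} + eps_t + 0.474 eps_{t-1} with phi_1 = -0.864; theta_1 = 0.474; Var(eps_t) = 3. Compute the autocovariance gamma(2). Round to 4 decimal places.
\gamma(2) = 2.3546

Multiply the model equation by X_{t-k} and take expectations. With theta_0 = psi_0 = 1 and psi_j the MA(infinity) weights, this gives
  gamma(k) - sum_i phi_i gamma(k-i) = c_k,
  c_k = sigma^2 * sum_{j=k..q} theta_j psi_{j-k}   (c_k = 0 for k > q),
using gamma(-m) = gamma(m).
psi-weights needed (psi_j = theta_j + sum_i phi_i psi_{j-i}):
  psi_1 = theta_1 + phi_1 = 0.474 + (-0.864) = -0.39
Right-hand sides:
  c_0 = sigma^2 (1 + theta_1 psi_1) = 3 * (1 + (0.474)(-0.39)) = 3 * 0.81514 = 2.44542
  c_1 = sigma^2 theta_1 = 3 * (0.474) = 1.422
  c_2 = 0
Equations for k = 0 and k = 1 (AR order 1):
  gamma(0) = phi_1 gamma(1) + c_0
  gamma(1) = phi_1 gamma(0) + c_1
Substituting the second into the first: gamma(0) (1 - phi_1^2) = c_0 + phi_1 c_1, so
  gamma(0) = (c_0 + phi_1 c_1) / (1 - phi_1^2) = (2.44542 + (-0.864)(1.422)) / (1 - (-0.864)^2) = 1.216812 / 0.253504 = 4.799972.
  gamma(1) = phi_1 gamma(0) + c_1 = (-0.864)(4.799972) + (1.422) = -2.725175.
For k = 2 (> q): gamma(2) = phi_1 gamma(1) = (-0.864)(-2.725175) = 2.354552.
Therefore gamma(2) = 2.3546 (to 4 decimal places).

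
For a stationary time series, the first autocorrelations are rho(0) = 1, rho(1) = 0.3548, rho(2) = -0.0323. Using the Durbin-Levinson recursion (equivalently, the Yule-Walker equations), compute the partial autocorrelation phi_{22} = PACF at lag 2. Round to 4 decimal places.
\phi_{22} = -0.1810

The PACF at lag k is phi_{kk}, the last component of the solution
to the Yule-Walker system G_k phi = r_k where
  (G_k)_{ij} = rho(|i - j|), (r_k)_i = rho(i), i,j = 1..k.
Equivalently, Durbin-Levinson gives phi_{kk} iteratively:
  phi_{11} = rho(1)
  phi_{kk} = [rho(k) - sum_{j=1..k-1} phi_{k-1,j} rho(k-j)]
            / [1 - sum_{j=1..k-1} phi_{k-1,j} rho(j)],
  phi_{k,j} = phi_{k-1,j} - phi_{kk} phi_{k-1,k-j},  j = 1..k-1.
Step k = 1:
  phi_11 = rho(1) = 0.3548.
Step k = 2:
  phi_22 = [rho(2) - phi_11 rho(1)] / [1 - phi_11 rho(1)] = [-0.0323 - (0.3548)(0.3548)] / [1 - (0.3548)(0.3548)]
         = -0.15818304 / 0.87411696 = -0.181.
Therefore phi_{22} = -0.1810.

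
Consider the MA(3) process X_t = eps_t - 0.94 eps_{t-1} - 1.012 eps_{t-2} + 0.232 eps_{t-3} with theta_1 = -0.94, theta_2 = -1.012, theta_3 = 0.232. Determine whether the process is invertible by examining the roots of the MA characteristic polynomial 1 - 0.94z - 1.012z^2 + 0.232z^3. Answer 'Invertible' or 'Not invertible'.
\text{Not invertible}

The MA(q) characteristic polynomial is P(z) = 1 - 0.94z - 1.012z^2 + 0.232z^3.
Invertibility requires all roots to lie outside the unit circle, i.e. |z| > 1 for every root.
Degree 3: look for a simple real root z0 first, then factor out (1 - z/z0) and solve the remaining quadratic.
Testing z0 = 5: P(5) = 1 + (-0.94)(5) + (-1.012)(5)^2 + (0.232)(5)^3
  = 1 + (-4.7) + (-25.3) + (29) = 0.  So z_0 = 5 is a root, |z_0| = 5.
Divide out the factor (1 - 0.2 z) = (1 - z/z0) (since 1/z0 = 0.2):
  P(z) = (1 - 0.2 z)(1 + (-0.74) z + (-1.16) z^2)
  [check: z-coef -0.74 - (0.2) = -0.94; z^2-coef -1.16 - (0.2)(-0.74) = -1.012; z^3-coef -(0.2)(-1.16) = 0.232.]
Remaining roots from the quadratic factor 1 + (-0.74) z + (-1.16) z^2:
  Set 1 + (-0.74) z + (-1.16) z^2 = 0, i.e. a z^2 + b z + c = 0 with a = -1.16, b = -0.74, c = 1.
  Discriminant D = b^2 - 4ac = (-0.74)^2 - 4*(-1.16)*1 = 0.5476 - (-4.64) = 5.1876.
  D >= 0, so the roots are real: z = (-b +/- sqrt(D)) / (2a) = (0.74 +/- 2.27763) / (-2.32).
    z_1 = (0.74 + 2.27763) / (-2.32) = -1.3007,   |z_1| = 1.3007.
    z_2 = (0.74 - 2.27763) / (-2.32) = 0.6628,   |z_2| = 0.6628.
Moduli of all roots: 5.0000, 1.3007, 0.6628.
All moduli strictly greater than 1? No.
Verdict: Not invertible.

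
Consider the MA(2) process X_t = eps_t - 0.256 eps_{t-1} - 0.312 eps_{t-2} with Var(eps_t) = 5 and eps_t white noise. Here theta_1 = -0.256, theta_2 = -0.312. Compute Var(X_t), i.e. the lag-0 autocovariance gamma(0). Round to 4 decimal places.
\gamma(0) = 5.8144

For an MA(q) process X_t = eps_t + sum_i theta_i eps_{t-i} with
Var(eps_t) = sigma^2, the variance is
  gamma(0) = sigma^2 * (1 + sum_i theta_i^2).
  sum_i theta_i^2 = (-0.256)^2 + (-0.312)^2 = 0.065536 + 0.097344 = 0.16288.
  gamma(0) = 5 * (1 + 0.16288) = 5 * 1.16288 = 5.8144.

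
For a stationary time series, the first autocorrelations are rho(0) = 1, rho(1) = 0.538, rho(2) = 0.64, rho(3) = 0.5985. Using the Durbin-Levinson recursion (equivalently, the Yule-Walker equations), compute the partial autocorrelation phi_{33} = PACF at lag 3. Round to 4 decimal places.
\phi_{33} = 0.2951

The PACF at lag k is phi_{kk}, the last component of the solution
to the Yule-Walker system G_k phi = r_k where
  (G_k)_{ij} = rho(|i - j|), (r_k)_i = rho(i), i,j = 1..k.
Equivalently, Durbin-Levinson gives phi_{kk} iteratively:
  phi_{11} = rho(1)
  phi_{kk} = [rho(k) - sum_{j=1..k-1} phi_{k-1,j} rho(k-j)]
            / [1 - sum_{j=1..k-1} phi_{k-1,j} rho(j)],
  phi_{k,j} = phi_{k-1,j} - phi_{kk} phi_{k-1,k-j},  j = 1..k-1.
Step k = 1:
  phi_11 = rho(1) = 0.538.
Step k = 2:
  phi_22 = [rho(2) - phi_11 rho(1)] / [1 - phi_11 rho(1)] = [0.64 - (0.538)(0.538)] / [1 - (0.538)(0.538)]
         = 0.350556 / 0.710556 = 0.493354.
  Update: phi_21 = phi_11 - phi_22 phi_11 = 0.538 - (0.493354)(0.538) = 0.272575.
Step k = 3:
  phi_33 = [rho(3) - phi_21 rho(2) - phi_22 rho(1)] / [1 - phi_21 rho(1) - phi_22 rho(2)]
    numerator   = 0.5985 - (0.272575)(0.64) - (0.493354)(0.538) = 0.1586271
    denominator = 1 - (0.272575)(0.538) - (0.493354)(0.64) = 0.53760762
  phi_33 = 0.1586271 / 0.53760762 = 0.2951.
Therefore phi_{33} = 0.2951.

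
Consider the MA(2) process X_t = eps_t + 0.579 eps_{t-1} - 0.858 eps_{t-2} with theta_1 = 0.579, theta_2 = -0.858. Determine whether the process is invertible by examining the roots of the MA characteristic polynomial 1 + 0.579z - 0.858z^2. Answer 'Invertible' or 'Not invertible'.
\text{Not invertible}

The MA(q) characteristic polynomial is P(z) = 1 + 0.579z - 0.858z^2.
Invertibility requires all roots to lie outside the unit circle, i.e. |z| > 1 for every root.
Set 1 + (0.579) z + (-0.858) z^2 = 0, i.e. a z^2 + b z + c = 0 with a = -0.858, b = 0.579, c = 1.
Discriminant D = b^2 - 4ac = (0.579)^2 - 4*(-0.858)*1 = 0.335241 - (-3.432) = 3.767241.
D >= 0, so the roots are real: z = (-b +/- sqrt(D)) / (2a) = (-0.579 +/- 1.940938) / (-1.716).
  z_1 = (-0.579 + 1.940938) / (-1.716) = -0.7937,   |z_1| = 0.7937.
  z_2 = (-0.579 - 1.940938) / (-1.716) = 1.4685,   |z_2| = 1.4685.
Moduli of all roots: 0.7937, 1.4685.
All moduli strictly greater than 1? No.
Verdict: Not invertible.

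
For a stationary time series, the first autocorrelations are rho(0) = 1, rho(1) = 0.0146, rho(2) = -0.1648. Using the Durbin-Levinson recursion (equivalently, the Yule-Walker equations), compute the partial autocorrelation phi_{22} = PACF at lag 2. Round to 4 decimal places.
\phi_{22} = -0.1650

The PACF at lag k is phi_{kk}, the last component of the solution
to the Yule-Walker system G_k phi = r_k where
  (G_k)_{ij} = rho(|i - j|), (r_k)_i = rho(i), i,j = 1..k.
Equivalently, Durbin-Levinson gives phi_{kk} iteratively:
  phi_{11} = rho(1)
  phi_{kk} = [rho(k) - sum_{j=1..k-1} phi_{k-1,j} rho(k-j)]
            / [1 - sum_{j=1..k-1} phi_{k-1,j} rho(j)],
  phi_{k,j} = phi_{k-1,j} - phi_{kk} phi_{k-1,k-j},  j = 1..k-1.
Step k = 1:
  phi_11 = rho(1) = 0.0146.
Step k = 2:
  phi_22 = [rho(2) - phi_11 rho(1)] / [1 - phi_11 rho(1)] = [-0.1648 - (0.0146)(0.0146)] / [1 - (0.0146)(0.0146)]
         = -0.16501316 / 0.99978684 = -0.165.
Therefore phi_{22} = -0.1650.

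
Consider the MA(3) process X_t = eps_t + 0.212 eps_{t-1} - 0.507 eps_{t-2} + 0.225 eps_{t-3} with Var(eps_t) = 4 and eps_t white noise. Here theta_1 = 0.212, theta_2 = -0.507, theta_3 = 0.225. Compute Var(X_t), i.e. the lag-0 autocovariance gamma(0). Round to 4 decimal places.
\gamma(0) = 5.4105

For an MA(q) process X_t = eps_t + sum_i theta_i eps_{t-i} with
Var(eps_t) = sigma^2, the variance is
  gamma(0) = sigma^2 * (1 + sum_i theta_i^2).
  sum_i theta_i^2 = (0.212)^2 + (-0.507)^2 + (0.225)^2 = 0.044944 + 0.257049 + 0.050625 = 0.352618.
  gamma(0) = 4 * (1 + 0.352618) = 4 * 1.352618 = 5.410472, which rounds to 5.4105.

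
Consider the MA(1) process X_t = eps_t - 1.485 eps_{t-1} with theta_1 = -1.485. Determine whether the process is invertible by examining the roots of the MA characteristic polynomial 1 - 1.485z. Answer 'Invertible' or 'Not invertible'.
\text{Not invertible}

The MA(q) characteristic polynomial is P(z) = 1 - 1.485z.
Invertibility requires all roots to lie outside the unit circle, i.e. |z| > 1 for every root.
This is linear in z: 1 + (-1.485) z = 0  =>  z = -1/(-1.485) = 0.673401,  |z| = 0.673401.
Moduli of all roots: 0.6734.
All moduli strictly greater than 1? No.
Verdict: Not invertible.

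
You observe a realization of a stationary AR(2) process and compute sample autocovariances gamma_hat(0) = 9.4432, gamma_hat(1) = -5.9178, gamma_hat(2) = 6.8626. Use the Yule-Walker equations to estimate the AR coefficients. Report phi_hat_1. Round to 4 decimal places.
\hat\phi_{1} = -0.2820

The Yule-Walker equations for an AR(p) process read, in matrix form,
  Gamma_p phi = r_p,   with   (Gamma_p)_{ij} = gamma(|i - j|),
                       (r_p)_i = gamma(i),   i,j = 1..p.
Substitute the sample gammas (Toeplitz matrix and right-hand side of size 2):
  Gamma_p = [[9.4432, -5.9178], [-5.9178, 9.4432]]
  r_p     = [-5.9178, 6.8626]
Written out:
  9.4432 phi_1 - 5.9178 phi_2 = -5.9178
  -5.9178 phi_1 + 9.4432 phi_2 = 6.8626
Solve by Cramer's rule:
  det = gamma(0)^2 - gamma(1)^2 = (9.4432)^2 - (-5.9178)^2 = 89.17402624 - 35.02035684 = 54.1536694
  phi_hat_1 = [gamma(1) gamma(0) - gamma(1) gamma(2)] / det = [(-5.9178)(9.4432) - (-5.9178)(6.8626)] / 54.1536694 = -15.27147468 / 54.1536694 = -0.282
  phi_hat_2 = [gamma(0) gamma(2) - gamma(1)^2] / det = [(9.4432)(6.8626) - (-5.9178)^2] / 54.1536694 = 29.78454748 / 54.1536694 = 0.55
So phi_hat = [-0.2820, 0.5500].
Therefore phi_hat_1 = -0.2820.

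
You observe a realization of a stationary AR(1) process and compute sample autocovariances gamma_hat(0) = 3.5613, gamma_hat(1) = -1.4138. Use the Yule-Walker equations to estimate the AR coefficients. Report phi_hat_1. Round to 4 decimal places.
\hat\phi_{1} = -0.3970

The Yule-Walker equations for an AR(p) process read, in matrix form,
  Gamma_p phi = r_p,   with   (Gamma_p)_{ij} = gamma(|i - j|),
                       (r_p)_i = gamma(i),   i,j = 1..p.
Substitute the sample gammas (Toeplitz matrix and right-hand side of size 1):
  Gamma_p = [[3.5613]]
  r_p     = [-1.4138]
With p = 1 this is the single equation gamma(0) phi_1 = gamma(1):
  phi_hat_1 = gamma(1) / gamma(0) = -1.4138 / 3.5613 = -0.3970.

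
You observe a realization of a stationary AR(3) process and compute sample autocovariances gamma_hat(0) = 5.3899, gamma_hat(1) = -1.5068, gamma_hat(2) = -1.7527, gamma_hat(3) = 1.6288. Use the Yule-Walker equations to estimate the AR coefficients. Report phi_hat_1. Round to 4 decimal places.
\hat\phi_{1} = -0.3730

The Yule-Walker equations for an AR(p) process read, in matrix form,
  Gamma_p phi = r_p,   with   (Gamma_p)_{ij} = gamma(|i - j|),
                       (r_p)_i = gamma(i),   i,j = 1..p.
Substitute the sample gammas (Toeplitz matrix and right-hand side of size 3):
  Gamma_p = [[5.3899, -1.5068, -1.7527], [-1.5068, 5.3899, -1.5068], [-1.7527, -1.5068, 5.3899]]
  r_p     = [-1.5068, -1.7527, 1.6288]
Written out (R1..R3):
  (R1) 5.3899 phi_1 - 1.5068 phi_2 - 1.7527 phi_3 = -1.5068
  (R2) -1.5068 phi_1 + 5.3899 phi_2 - 1.5068 phi_3 = -1.7527
  (R3) -1.7527 phi_1 - 1.5068 phi_2 + 5.3899 phi_3 = 1.6288
Gaussian elimination:
  R2 <- R2 - (-1.5068/5.3899) R1 = R2 - (-0.27956) R1:  4.968659 phi_2 - 1.996785 phi_3 = -2.173941
  R3 <- R3 - (-1.7527/5.3899) R1 = R3 - (-0.325182) R1:  -1.996785 phi_2 + 4.819953 phi_3 = 1.138815
  R3 <- R3 - (-1.996785/4.968659) R2 = R3 - (-0.401876) R2:  4.017493 phi_3 = 0.265161
Back-substitution:
  phi_hat_3 = 0.265161 / 4.017493 = 0.066002
  phi_hat_2 = (-2.173941 - (-1.996785)(0.066002)) / 4.968659 = -0.411006
  phi_hat_1 = (-1.5068 - (-1.5068)(-0.411006) - (-1.7527)(0.066002)) / 5.3899 = -0.372998
So phi_hat = [-0.3730, -0.4110, 0.0660].
Therefore phi_hat_1 = -0.3730.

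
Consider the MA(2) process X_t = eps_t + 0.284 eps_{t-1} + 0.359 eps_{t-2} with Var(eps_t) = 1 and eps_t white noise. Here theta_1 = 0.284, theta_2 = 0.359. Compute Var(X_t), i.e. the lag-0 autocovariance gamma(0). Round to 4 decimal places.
\gamma(0) = 1.2095

For an MA(q) process X_t = eps_t + sum_i theta_i eps_{t-i} with
Var(eps_t) = sigma^2, the variance is
  gamma(0) = sigma^2 * (1 + sum_i theta_i^2).
  sum_i theta_i^2 = (0.284)^2 + (0.359)^2 = 0.080656 + 0.128881 = 0.209537.
  gamma(0) = 1 * (1 + 0.209537) = 1 * 1.209537 = 1.209537, which rounds to 1.2095.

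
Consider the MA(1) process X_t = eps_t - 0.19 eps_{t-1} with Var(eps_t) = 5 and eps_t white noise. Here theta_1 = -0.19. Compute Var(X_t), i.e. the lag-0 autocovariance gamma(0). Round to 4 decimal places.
\gamma(0) = 5.1805

For an MA(q) process X_t = eps_t + sum_i theta_i eps_{t-i} with
Var(eps_t) = sigma^2, the variance is
  gamma(0) = sigma^2 * (1 + sum_i theta_i^2).
  sum_i theta_i^2 = (-0.19)^2 = 0.0361.
  gamma(0) = 5 * (1 + 0.0361) = 5 * 1.0361 = 5.1805.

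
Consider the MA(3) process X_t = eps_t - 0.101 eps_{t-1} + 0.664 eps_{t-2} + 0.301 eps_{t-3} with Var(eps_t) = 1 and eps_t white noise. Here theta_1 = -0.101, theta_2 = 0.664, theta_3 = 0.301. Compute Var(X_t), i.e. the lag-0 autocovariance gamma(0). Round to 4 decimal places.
\gamma(0) = 1.5417

For an MA(q) process X_t = eps_t + sum_i theta_i eps_{t-i} with
Var(eps_t) = sigma^2, the variance is
  gamma(0) = sigma^2 * (1 + sum_i theta_i^2).
  sum_i theta_i^2 = (-0.101)^2 + (0.664)^2 + (0.301)^2 = 0.010201 + 0.440896 + 0.090601 = 0.541698.
  gamma(0) = 1 * (1 + 0.541698) = 1 * 1.541698 = 1.541698, which rounds to 1.5417.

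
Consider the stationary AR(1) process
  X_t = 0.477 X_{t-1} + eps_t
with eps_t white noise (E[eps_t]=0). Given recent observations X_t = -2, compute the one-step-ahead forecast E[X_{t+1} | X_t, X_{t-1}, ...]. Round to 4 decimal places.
E[X_{t+1} \mid \mathcal F_t] = -0.9540

For an AR(p) model X_t = c + sum_i phi_i X_{t-i} + eps_t, the
one-step-ahead conditional mean is
  E[X_{t+1} | X_t, ...] = c + sum_i phi_i X_{t+1-i}.
Substitute known values:
  E[X_{t+1} | ...] = (0.477) * (-2)
                   = -0.9540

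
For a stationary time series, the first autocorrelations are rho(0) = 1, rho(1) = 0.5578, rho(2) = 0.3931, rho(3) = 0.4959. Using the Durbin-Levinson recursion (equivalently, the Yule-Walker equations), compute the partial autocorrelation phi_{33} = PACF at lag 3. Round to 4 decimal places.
\phi_{33} = 0.3480

The PACF at lag k is phi_{kk}, the last component of the solution
to the Yule-Walker system G_k phi = r_k where
  (G_k)_{ij} = rho(|i - j|), (r_k)_i = rho(i), i,j = 1..k.
Equivalently, Durbin-Levinson gives phi_{kk} iteratively:
  phi_{11} = rho(1)
  phi_{kk} = [rho(k) - sum_{j=1..k-1} phi_{k-1,j} rho(k-j)]
            / [1 - sum_{j=1..k-1} phi_{k-1,j} rho(j)],
  phi_{k,j} = phi_{k-1,j} - phi_{kk} phi_{k-1,k-j},  j = 1..k-1.
Step k = 1:
  phi_11 = rho(1) = 0.5578.
Step k = 2:
  phi_22 = [rho(2) - phi_11 rho(1)] / [1 - phi_11 rho(1)] = [0.3931 - (0.5578)(0.5578)] / [1 - (0.5578)(0.5578)]
         = 0.08195916 / 0.68885916 = 0.118978.
  Update: phi_21 = phi_11 - phi_22 phi_11 = 0.5578 - (0.118978)(0.5578) = 0.491434.
Step k = 3:
  phi_33 = [rho(3) - phi_21 rho(2) - phi_22 rho(1)] / [1 - phi_21 rho(1) - phi_22 rho(2)]
    numerator   = 0.4959 - (0.491434)(0.3931) - (0.118978)(0.5578) = 0.2363513
    denominator = 1 - (0.491434)(0.5578) - (0.118978)(0.3931) = 0.67910781
  phi_33 = 0.2363513 / 0.67910781 = 0.348.
Therefore phi_{33} = 0.3480.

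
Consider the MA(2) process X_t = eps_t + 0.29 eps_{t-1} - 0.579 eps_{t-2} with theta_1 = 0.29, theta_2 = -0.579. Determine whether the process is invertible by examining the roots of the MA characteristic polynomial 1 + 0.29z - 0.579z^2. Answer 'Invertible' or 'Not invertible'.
\text{Invertible}

The MA(q) characteristic polynomial is P(z) = 1 + 0.29z - 0.579z^2.
Invertibility requires all roots to lie outside the unit circle, i.e. |z| > 1 for every root.
Set 1 + (0.29) z + (-0.579) z^2 = 0, i.e. a z^2 + b z + c = 0 with a = -0.579, b = 0.29, c = 1.
Discriminant D = b^2 - 4ac = (0.29)^2 - 4*(-0.579)*1 = 0.0841 - (-2.316) = 2.4001.
D >= 0, so the roots are real: z = (-b +/- sqrt(D)) / (2a) = (-0.29 +/- 1.549226) / (-1.158).
  z_1 = (-0.29 + 1.549226) / (-1.158) = -1.0874,   |z_1| = 1.0874.
  z_2 = (-0.29 - 1.549226) / (-1.158) = 1.5883,   |z_2| = 1.5883.
Moduli of all roots: 1.0874, 1.5883.
All moduli strictly greater than 1? Yes.
Verdict: Invertible.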